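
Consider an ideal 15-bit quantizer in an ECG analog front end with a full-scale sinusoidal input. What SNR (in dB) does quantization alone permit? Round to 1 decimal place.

For an ideal N-bit converter with full-scale sine input, SNR = 6.02 N + 1.76 dB. SNR = 6.02 × 15 + 1.76 = 90.30 + 1.76 = 92.06 dB.

92.1 dB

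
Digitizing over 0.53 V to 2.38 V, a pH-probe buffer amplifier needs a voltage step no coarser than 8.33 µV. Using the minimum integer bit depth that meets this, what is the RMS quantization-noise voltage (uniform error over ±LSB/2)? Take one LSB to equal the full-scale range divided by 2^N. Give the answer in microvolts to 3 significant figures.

2.04 µV

The full-scale span is 2.38 − (0.53) = 1.85 V.
1.85 V / 8.33 µV = 222100. Since 2^17 = 131072 and 2^18 = 262144, N = 18.
Step size = 1.85/262144 V = 7.0572 µV.
σ_q = LSB/√12 = 7.0572 µV/3.4641 = 2.04 µV.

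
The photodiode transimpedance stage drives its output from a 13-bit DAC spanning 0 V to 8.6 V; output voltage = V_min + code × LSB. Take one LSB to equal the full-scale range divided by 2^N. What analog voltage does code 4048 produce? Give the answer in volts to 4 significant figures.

4.250 V

Range is 8.6 V. LSB = 8.6 V / 2^13.
V_out = V_min + code × LSB = 0 V + 4048 × 8.6 V / 8192
      = 0 + 4.24961 = 4.24961 V.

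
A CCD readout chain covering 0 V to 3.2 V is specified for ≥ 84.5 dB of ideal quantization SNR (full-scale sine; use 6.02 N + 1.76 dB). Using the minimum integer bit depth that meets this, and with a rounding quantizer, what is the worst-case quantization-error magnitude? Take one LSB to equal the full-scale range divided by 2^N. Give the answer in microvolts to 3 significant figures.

V_FS = 3.2 V.
N ≥ (84.5 − 1.76)/6.02 = 13.744 → N_min = 14.
Step size = 3.2/16384 V = 195.31 µV.
|e|_max = LSB/2 = 97.7 µV.

97.7 µV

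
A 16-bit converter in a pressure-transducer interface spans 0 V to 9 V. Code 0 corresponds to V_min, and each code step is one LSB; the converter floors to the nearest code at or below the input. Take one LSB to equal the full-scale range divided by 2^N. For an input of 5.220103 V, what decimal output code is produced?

38011

Span = 9 V. LSB = 9 V / 2^16 ≈ 137.3 µV.
V_in − V_min = 5.220103 − (0) = 5.220103 V.
Divide by LSB: 5.220103 × 65536/9 = 38011.6300.
Truncating gives code 38011.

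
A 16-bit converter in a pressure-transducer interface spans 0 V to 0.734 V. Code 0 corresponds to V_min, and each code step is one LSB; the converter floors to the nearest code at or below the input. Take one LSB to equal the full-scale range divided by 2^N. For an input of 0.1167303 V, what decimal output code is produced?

Range is 0.734 V. LSB = 0.734 V / 2^16 ≈ 11.20 µV.
(V_in − V_min) × 2^16/range = (0.1167303 − (0)) × 65536/0.734 = 10422.394.
Floor → code = 10422.

10422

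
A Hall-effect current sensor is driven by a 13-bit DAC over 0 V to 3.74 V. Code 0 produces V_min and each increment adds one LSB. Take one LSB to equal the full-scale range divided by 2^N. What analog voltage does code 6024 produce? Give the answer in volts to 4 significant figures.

V_FS = 3.74 V. LSB = 3.74 V / 2^13.
V_out = 0 + 6024 × (3.74/8192) V
      = 0 + 2.75021 = 2.75021 V.

2.750 V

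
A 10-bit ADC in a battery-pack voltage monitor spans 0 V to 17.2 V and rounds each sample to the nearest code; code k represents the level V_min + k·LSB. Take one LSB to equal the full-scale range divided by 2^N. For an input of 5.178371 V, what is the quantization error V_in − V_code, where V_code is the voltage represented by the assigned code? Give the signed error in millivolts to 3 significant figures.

+4.93 mV

Range is 17.2 V. LSB = 17.2 V / 2^10 ≈ 16.80 mV.
(V_in − V_min)/LSB = (5.178371 − (0)) × 1024/17.2 = 308.2937 → nearest code k = 308.
Reconstructed level: 0 + 308 × 17.2/1024 V = 5.173437500 V.
e = 5.178371 − (5.173437500) = +4.93 mV.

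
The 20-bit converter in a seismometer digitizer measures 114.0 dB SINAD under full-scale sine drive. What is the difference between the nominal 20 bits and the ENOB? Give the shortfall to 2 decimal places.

Effective bits = (114.0 − 1.76)/6.02 = 18.6445.
20 − 18.6445 = 1.36 bits below nominal.

1.36 bits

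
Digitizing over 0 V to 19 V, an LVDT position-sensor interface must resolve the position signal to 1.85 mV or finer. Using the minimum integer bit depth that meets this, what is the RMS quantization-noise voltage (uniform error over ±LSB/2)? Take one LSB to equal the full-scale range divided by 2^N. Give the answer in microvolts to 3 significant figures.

335 µV

Full-scale range = 19 V.
19 V / 1.85 mV = 10270. Since 2^13 = 8192 and 2^14 = 16384, N = 14.
Step size = 19/16384 V = 1.1597 mV.
V_rms = LSB/√12 = 335 µV.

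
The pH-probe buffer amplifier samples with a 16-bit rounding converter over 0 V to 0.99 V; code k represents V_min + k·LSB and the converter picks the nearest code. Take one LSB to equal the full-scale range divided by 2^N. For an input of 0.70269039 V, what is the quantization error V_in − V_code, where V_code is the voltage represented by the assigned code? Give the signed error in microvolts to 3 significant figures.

−4.77 µV

Range is 0.99 V. LSB = 0.99 V / 2^16 ≈ 15.11 µV.
Position in LSBs: (0.70269039 − (0)) × 65536/0.99 = 46516.6842; rounding gives k = 46517.
V_code = 0 + (46517/65536) × 0.99 = 0.70269515991 V.
Error = V_in − V_code = 0.70269039 − (0.70269515991) = −4.77 µV.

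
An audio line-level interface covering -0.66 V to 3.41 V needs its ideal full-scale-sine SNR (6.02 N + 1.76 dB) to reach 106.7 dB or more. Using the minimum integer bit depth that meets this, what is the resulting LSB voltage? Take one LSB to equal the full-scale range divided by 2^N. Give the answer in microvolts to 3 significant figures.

Span: 3.41 V − (-0.66 V) = 4.07 V.
Solving 6.02 N ≥ 106.7 − 1.76: N ≥ 17.432. Round up → N = 18.
LSB = 4.07 V ÷ 2^18 = 4.07/262144 V = 15.5 µV.

15.5 µV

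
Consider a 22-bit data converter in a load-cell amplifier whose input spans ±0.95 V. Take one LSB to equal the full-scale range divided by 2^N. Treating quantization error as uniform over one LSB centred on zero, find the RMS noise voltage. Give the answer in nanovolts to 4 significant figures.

130.8 nV

Span: 0.95 V − (-0.95 V) = 1.9 V.
One LSB is 1.9 V / 4194304 = 452.995 nV.
For a uniform distribution on [−LSB/2, +LSB/2], V_rms = LSB/√12 = 452.995 nV/3.4641 = 130.8 nV.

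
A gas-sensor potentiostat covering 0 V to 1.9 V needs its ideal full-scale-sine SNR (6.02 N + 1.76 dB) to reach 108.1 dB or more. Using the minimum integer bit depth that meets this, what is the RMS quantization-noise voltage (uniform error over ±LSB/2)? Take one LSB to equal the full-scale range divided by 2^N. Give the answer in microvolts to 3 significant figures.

2.09 µV

Range is 1.9 V.
Solving 6.02 N ≥ 108.1 − 1.76: N ≥ 17.664. Round up → N = 18.
One LSB is 1.9 V / 262144 = 7.2479 µV.
σ_q = LSB/√12 = 7.2479 µV/3.4641 = 2.09 µV.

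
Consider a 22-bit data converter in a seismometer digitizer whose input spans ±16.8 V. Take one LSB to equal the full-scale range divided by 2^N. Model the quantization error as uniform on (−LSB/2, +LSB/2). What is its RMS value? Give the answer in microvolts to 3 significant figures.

2.31 µV

The full-scale span is 16.8 − (-16.8) = 33.6 V.
One LSB is 33.6 V / 4194304 = 8.0109 µV.
σ_q = LSB/√12 = 8.0109 µV/3.4641 = 2.31 µV.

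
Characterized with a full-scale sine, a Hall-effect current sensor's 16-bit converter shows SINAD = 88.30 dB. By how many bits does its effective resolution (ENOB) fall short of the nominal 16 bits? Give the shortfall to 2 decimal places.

1.62 bits

ENOB = (SINAD − 1.76)/6.02 = (88.30 − 1.76)/6.02 = 14.3754 bits.
16 − 14.3754 = 1.62 bits below nominal.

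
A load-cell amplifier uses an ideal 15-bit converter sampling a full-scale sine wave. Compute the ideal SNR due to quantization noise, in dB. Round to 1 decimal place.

Ideal quantization SNR: 6.02 × 15 + 1.76 dB = 92.1 dB.

92.1 dB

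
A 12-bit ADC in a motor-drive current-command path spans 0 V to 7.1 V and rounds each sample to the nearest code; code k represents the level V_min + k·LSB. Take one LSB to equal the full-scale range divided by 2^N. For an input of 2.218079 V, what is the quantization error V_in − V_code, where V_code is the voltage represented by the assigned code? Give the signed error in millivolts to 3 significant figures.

−0.671 mV

Span = 7.1 V. LSB = 7.1 V / 2^12 ≈ 1.733 mV.
(2.218079 − (0)) / LSB = 2.218079 × 4096/7.1 = 1279.6129. Nearest integer: k = 1280.
Reconstructed level: 0 + 1280 × 7.1/4096 V = 2.218750000 V.
e = 2.218079 − (2.218750000) = −0.671 mV.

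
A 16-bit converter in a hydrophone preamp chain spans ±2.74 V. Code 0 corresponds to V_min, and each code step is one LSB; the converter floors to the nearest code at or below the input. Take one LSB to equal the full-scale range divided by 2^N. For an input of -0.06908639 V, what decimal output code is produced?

31941

Span: 2.74 V − (-2.74 V) = 5.48 V. LSB = 5.48 V / 2^16 ≈ 83.62 µV.
(V_in − V_min) × 2^16/range = (-0.06908639 − (-2.74)) × 65536/5.48 = 31941.787.
Floor → code = 31941.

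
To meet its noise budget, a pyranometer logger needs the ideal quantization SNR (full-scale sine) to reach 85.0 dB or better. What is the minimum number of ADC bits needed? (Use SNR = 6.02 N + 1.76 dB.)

Required N = ⌈(85.0 − 1.76)/6.02⌉ = ⌈13.827⌉ = 14.

14 bits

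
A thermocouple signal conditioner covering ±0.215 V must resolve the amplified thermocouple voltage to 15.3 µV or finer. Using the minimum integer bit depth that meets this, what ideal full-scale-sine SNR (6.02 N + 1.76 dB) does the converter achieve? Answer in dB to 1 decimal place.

Full-scale range = 0.215 V − (-0.215 V) = 0.43 V.
0.43 V / 15.3 µV = 28100. Since 2^14 = 16384 and 2^15 = 32768, N = 15.
6.02(15) + 1.76 = 92.06 dB.

92.1 dB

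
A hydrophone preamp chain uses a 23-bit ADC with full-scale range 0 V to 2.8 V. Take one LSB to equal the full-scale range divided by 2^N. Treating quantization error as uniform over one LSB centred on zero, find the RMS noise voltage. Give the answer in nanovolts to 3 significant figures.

Span = 2.8 V.
One LSB is 2.8 V / 8388608 = 333.79 nV.
V_rms = LSB/√12 = 333.79 nV / √12 = 96.4 nV.

96.4 nV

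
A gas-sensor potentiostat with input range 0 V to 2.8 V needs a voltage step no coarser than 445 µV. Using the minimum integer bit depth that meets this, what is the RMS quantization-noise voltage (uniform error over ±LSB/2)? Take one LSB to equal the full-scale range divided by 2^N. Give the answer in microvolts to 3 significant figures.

Range is 2.8 V.
2.8 V / 445 µV = 6292. Since 2^12 = 4096 and 2^13 = 8192, N = 13.
LSB = 2.8 V / 2^13 = 341.80 µV.
V_rms = LSB/√12 = 98.7 µV.

98.7 µV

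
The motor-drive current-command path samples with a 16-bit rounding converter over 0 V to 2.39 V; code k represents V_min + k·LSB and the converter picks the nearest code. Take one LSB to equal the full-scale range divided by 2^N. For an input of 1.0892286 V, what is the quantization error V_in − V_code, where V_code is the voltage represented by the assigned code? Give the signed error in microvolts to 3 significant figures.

−12.7 µV

Full-scale range = 2.39 V. LSB = 2.39 V / 2^16 ≈ 36.47 µV.
(1.0892286 − (0)) / LSB = 1.0892286 × 65536/2.39 = 29867.6508. Nearest integer: k = 29868.
V_code = 0 + (29868/65536) × 2.39 = 1.0892413330 V.
V_in − V_code = 1.0892286 − (1.0892413330) = −12.7 µV.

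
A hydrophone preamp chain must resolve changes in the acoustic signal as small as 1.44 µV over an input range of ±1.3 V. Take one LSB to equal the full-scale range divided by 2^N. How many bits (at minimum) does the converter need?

21 bits

The full-scale span is 1.3 − (-1.3) = 2.6 V.
Need 2^N ≥ 2.6 V / 1.44 µV = 1.806e6 → N_min = 21.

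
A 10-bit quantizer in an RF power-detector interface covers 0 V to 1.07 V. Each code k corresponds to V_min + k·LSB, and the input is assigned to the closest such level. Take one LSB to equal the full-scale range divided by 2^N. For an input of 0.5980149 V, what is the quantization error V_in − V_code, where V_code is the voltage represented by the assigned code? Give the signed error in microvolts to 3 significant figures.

Full-scale range = 1.07 V. LSB = 1.07 V / 2^10 ≈ 1.045 mV.
Position in LSBs: (0.5980149 − (0)) × 1024/1.07 = 572.3058; rounding gives k = 572.
V_code = 0 + (572/1024) × 1.07 = 0.5976953125 V.
Error = V_in − V_code = 0.5980149 − (0.5976953125) = +320 µV.

+320 µV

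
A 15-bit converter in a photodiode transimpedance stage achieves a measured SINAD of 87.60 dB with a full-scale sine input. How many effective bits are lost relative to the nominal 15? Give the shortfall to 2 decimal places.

0.74 bits

N_eff = (87.60 − 1.76)/6.02 = 14.2591 bits.
Shortfall = 15 − 14.2591 = 0.7409 bits.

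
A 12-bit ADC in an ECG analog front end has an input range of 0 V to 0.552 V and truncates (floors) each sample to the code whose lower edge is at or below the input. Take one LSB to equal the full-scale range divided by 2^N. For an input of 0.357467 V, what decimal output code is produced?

2652

Range is 0.552 V. LSB = 0.552 V / 2^12 ≈ 134.8 µV.
(V_in − V_min) × 2^12/range = (0.357467 − (0)) × 4096/0.552 = 2652.509.
Floor → code = 2652.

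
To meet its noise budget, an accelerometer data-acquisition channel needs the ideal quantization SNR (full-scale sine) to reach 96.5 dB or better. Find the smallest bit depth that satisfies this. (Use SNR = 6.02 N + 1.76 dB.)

16 bits

Required N = ⌈(96.5 − 1.76)/6.02⌉ = ⌈15.738⌉ = 16.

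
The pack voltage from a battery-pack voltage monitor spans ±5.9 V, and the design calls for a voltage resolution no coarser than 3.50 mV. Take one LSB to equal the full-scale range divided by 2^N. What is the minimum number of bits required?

12 bits

The full-scale span is 5.9 − (-5.9) = 11.8 V.
Required number of levels: 11.8/3.50 mV = 3371.4; smallest N with 2^N ≥ that is 12.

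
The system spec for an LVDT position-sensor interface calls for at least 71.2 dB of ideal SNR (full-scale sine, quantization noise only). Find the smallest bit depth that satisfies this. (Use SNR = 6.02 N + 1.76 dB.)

6.02 N + 1.76 ≥ 71.2 gives N ≥ 11.535, so the minimum integer is 12.

12 bits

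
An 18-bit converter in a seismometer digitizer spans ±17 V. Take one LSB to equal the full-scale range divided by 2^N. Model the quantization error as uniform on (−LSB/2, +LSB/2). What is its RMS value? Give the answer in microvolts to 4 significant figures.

37.44 µV

The full-scale span is 17 − (-17) = 34 V.
LSB = 34 V ÷ 2^18 = 34/262144 V = 129.700 µV.
V_rms = LSB/√12 = 129.700 µV / √12 = 37.44 µV.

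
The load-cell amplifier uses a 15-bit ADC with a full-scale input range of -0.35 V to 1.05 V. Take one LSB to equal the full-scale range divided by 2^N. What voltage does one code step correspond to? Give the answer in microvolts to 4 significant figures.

42.72 µV

Full-scale range = 1.05 V − (-0.35 V) = 1.4 V.
Number of codes = 2^15 = 32768.
LSB = 1.4 V / 2^15 = 42.72 µV.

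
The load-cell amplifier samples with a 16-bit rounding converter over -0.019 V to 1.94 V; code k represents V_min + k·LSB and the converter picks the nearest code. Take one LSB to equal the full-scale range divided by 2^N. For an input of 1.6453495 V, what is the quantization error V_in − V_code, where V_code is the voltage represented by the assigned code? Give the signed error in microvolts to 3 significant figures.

−5.37 µV

Range = 1.94 − (-0.019) = 1.959 V. LSB = 1.959 V / 2^16 ≈ 29.89 µV.
(V_in − V_min)/LSB = (1.6453495 − (-0.019)) × 65536/1.959 = 55678.8202 → nearest code k = 55679.
V_code = -0.019 + (55679/65536) × 1.959 = 1.6453548737 V.
Error = V_in − V_code = 1.6453495 − (1.6453548737) = −5.37 µV.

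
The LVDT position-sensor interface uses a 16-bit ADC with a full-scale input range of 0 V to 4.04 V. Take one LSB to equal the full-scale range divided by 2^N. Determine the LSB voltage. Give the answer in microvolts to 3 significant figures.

Range is 4.04 V.
2^16 = 65536 levels.
Step size = 4.04/65536 V = 61.6 µV.

61.6 µV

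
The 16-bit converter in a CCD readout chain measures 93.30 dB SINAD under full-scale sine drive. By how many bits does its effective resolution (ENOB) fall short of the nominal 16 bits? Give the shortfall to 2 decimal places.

0.79 bits

ENOB = (SINAD − 1.76)/6.02 = (93.30 − 1.76)/6.02 = 15.2060 bits.
Lost resolution: 16 − 15.2060 = 0.7940 bits.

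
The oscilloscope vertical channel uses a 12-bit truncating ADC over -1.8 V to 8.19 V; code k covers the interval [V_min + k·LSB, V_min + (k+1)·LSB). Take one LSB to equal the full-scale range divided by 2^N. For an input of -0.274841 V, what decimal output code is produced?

625

Span: 8.19 V − (-1.8 V) = 9.99 V. LSB = 9.99 V / 2^12 ≈ 2.439 mV.
(V_in − V_min) × 2^12/range = (-0.274841 − (-1.8)) × 4096/9.99 = 625.330.
Floor → code = 625.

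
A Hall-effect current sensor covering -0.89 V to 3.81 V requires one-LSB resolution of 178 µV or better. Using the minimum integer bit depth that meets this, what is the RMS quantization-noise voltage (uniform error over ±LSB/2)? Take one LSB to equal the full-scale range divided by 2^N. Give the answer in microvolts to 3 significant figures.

Span: 3.81 V − (-0.89 V) = 4.7 V.
Required number of levels: 4.7/178 µV = 26404; smallest N with 2^N ≥ that is 15.
One LSB is 4.7 V / 32768 = 143.43 µV.
RMS noise = LSB/√12 = 41.4 µV.

41.4 µV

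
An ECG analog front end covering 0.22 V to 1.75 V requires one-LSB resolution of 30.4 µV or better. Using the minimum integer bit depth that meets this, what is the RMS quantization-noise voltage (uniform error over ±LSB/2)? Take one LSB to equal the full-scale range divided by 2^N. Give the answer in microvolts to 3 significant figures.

Full-scale range = 1.75 V − (0.22 V) = 1.53 V.
Levels needed ≥ 1.53/30.4 µV = 50330. 2^16 = 65536 suffices, so N_min = 16.
LSB = 1.53 V / 2^16 = 23.346 µV.
V_rms = LSB/√12 = 6.74 µV.

6.74 µV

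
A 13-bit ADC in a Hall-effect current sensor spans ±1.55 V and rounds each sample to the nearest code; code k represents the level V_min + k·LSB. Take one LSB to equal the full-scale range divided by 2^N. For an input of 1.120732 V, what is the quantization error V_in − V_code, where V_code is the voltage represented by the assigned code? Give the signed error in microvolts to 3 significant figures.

−142 µV

The full-scale span is 1.55 − (-1.55) = 3.1 V. LSB = 3.1 V / 2^13 ≈ 378.4 µV.
(V_in − V_min)/LSB = (1.120732 − (-1.55)) × 8192/3.1 = 7057.6247 → nearest code k = 7058.
Reconstructed level: -1.55 + 7058 × 3.1/8192 V = 1.120874023 V.
V_in − V_code = 1.120732 − (1.120874023) = −142 µV.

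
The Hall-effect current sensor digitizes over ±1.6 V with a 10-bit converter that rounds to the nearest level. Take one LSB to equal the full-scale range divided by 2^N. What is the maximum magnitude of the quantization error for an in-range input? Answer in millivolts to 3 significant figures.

Full-scale range = 1.6 V − (-1.6 V) = 3.2 V.
LSB = 3.2 V / 2^10 = 3.1250 mV.
|e|_max = LSB/2 = 1.56 mV.

1.56 mV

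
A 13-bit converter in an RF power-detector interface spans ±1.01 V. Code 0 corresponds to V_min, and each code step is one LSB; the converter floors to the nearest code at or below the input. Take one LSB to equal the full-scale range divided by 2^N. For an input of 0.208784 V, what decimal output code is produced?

Full-scale range = 1.01 V − (-1.01 V) = 2.02 V. LSB = 2.02 V / 2^13 ≈ 246.6 µV.
(V_in − V_min) × 2^13/range = (0.208784 − (-1.01)) × 8192/2.02 = 4942.712.
Floor → code = 4942.

4942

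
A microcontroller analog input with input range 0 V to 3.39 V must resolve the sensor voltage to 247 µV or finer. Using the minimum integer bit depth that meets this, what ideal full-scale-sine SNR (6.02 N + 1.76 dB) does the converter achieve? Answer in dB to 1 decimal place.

V_FS = 3.39 V.
Need 2^N ≥ 3.39 V / 247 µV = 13720 → N_min = 14.
6.02(14) + 1.76 = 86.04 dB.

86.0 dB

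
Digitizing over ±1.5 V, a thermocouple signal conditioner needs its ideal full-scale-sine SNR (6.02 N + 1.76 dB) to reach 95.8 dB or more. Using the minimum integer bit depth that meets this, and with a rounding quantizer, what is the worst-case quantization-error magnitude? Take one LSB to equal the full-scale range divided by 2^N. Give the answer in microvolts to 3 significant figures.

22.9 µV

Span: 1.5 V − (-1.5 V) = 3 V.
Required N = ⌈(95.8 − 1.76)/6.02⌉ = ⌈15.621⌉ = 16.
Step size = 3/65536 V = 45.776 µV.
Max error for round-to-nearest is LSB/2 = 22.9 µV.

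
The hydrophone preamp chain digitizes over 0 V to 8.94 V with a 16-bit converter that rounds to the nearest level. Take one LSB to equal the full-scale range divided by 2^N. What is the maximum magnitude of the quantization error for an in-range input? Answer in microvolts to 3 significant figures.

V_FS = 8.94 V.
Step size = 8.94/65536 V = 136.41 µV.
A rounding quantizer has |error| ≤ LSB/2 = 68.2 µV.

68.2 µV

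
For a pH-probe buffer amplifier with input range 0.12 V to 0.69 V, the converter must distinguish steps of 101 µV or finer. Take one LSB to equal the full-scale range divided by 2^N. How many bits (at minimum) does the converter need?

Range = 0.69 − (0.12) = 0.57 V.
Required number of levels: 0.57/101 µV = 5643.6; smallest N with 2^N ≥ that is 13.

13 bits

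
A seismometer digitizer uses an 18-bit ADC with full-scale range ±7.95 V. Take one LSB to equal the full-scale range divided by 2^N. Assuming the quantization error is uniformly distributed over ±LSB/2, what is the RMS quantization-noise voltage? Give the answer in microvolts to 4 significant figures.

17.51 µV

The full-scale span is 7.95 − (-7.95) = 15.9 V.
LSB = 15.9 V ÷ 2^18 = 15.9/262144 V = 60.6537 µV.
V_rms = LSB/√12 = 60.6537 µV / √12 = 17.51 µV.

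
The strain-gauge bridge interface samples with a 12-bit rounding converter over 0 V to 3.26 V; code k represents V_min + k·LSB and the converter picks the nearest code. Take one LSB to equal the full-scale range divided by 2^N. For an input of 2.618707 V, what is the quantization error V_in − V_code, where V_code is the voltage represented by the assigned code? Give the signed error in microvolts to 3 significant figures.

Range is 3.26 V. LSB = 3.26 V / 2^12 ≈ 0.7959 mV.
(V_in − V_min)/LSB = (2.618707 − (0)) × 4096/3.26 = 3290.2527 → nearest code k = 3290.
Reconstructed level: 0 + 3290 × 3.26/4096 V = 2.618505859 V.
V_in − V_code = 2.618707 − (2.618505859) = +201 µV.

+201 µV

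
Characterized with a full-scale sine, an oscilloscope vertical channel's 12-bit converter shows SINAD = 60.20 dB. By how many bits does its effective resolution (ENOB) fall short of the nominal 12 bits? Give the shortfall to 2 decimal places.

ENOB = (SINAD − 1.76)/6.02 = (60.20 − 1.76)/6.02 = 9.7076 bits.
Lost resolution: 12 − 9.7076 = 2.2924 bits.

2.29 bits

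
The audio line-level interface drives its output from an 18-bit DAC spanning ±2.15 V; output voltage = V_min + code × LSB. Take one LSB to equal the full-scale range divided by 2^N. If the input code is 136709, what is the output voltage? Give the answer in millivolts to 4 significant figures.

Full-scale range = 2.15 V − (-2.15 V) = 4.3 V. LSB = 4.3 V / 2^18.
V_out = -2.15 + 136709 × (4.3/262144) V
      = -2.15 V + 2.24246 V = 0.0924648 V.

92.46 mV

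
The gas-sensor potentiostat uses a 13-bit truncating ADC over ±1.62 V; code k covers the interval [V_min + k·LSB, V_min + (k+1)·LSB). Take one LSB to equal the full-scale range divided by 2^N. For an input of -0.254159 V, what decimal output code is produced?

3453

Full-scale range = 1.62 V − (-1.62 V) = 3.24 V. LSB = 3.24 V / 2^13 ≈ 395.5 µV.
(V_in − V_min) × 2^13/range = (-0.254159 − (-1.62)) × 8192/3.24 = 3453.386.
Floor → code = 3453.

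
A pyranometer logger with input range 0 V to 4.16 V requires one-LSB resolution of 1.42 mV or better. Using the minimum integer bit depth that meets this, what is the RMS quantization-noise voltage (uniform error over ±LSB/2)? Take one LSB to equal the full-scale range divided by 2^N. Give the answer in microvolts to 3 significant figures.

Span = 4.16 V.
4.16 V / 1.42 mV = 2930. Since 2^11 = 2048 and 2^12 = 4096, N = 12.
One LSB is 4.16 V / 4096 = 1.0156 mV.
RMS noise = LSB/√12 = 293 µV.

293 µV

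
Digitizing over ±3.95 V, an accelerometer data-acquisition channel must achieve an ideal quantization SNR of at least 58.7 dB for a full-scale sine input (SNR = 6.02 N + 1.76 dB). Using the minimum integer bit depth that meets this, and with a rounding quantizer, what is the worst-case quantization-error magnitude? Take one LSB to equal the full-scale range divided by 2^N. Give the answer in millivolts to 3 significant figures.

3.86 mV

Full-scale range = 3.95 V − (-3.95 V) = 7.9 V.
6.02 N + 1.76 ≥ 58.7 gives N ≥ 9.458, so the minimum integer is 10.
LSB = 7.9 V ÷ 2^10 = 7.9/1024 V = 7.7148 mV.
Half an LSB is 3.86 mV.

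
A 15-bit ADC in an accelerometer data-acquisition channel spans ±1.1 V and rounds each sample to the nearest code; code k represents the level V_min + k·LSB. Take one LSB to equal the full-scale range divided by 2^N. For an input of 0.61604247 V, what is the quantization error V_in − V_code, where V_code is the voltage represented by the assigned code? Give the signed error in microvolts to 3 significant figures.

−22.0 µV

Full-scale range = 1.1 V − (-1.1 V) = 2.2 V. LSB = 2.2 V / 2^15 ≈ 67.14 µV.
(0.61604247 − (-1.1)) / LSB = 1.71604247 × 32768/2.2 = 25559.6726. Nearest integer: k = 25560.
V_code = -1.1 + (25560/32768) × 2.2 = 0.61606445313 V.
V_in − V_code = 0.61604247 − (0.61606445313) = −22.0 µV.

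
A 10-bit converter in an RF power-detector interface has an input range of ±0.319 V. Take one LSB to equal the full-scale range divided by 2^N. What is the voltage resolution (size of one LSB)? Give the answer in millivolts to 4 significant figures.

0.6230 mV

The full-scale span is 0.319 − (-0.319) = 0.638 V.
2^10 = 1024 levels.
One LSB is 0.638 V / 1024 = 0.6230 mV.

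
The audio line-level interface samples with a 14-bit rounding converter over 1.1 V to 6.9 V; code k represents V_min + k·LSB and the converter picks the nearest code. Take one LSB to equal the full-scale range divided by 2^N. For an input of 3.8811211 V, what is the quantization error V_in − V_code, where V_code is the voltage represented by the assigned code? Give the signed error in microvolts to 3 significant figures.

+66.4 µV

Full-scale range = 6.9 V − (1.1 V) = 5.8 V. LSB = 5.8 V / 2^14 ≈ 354.0 µV.
(3.8811211 − (1.1)) / LSB = 2.7811211 × 16384/5.8 = 7856.1876. Nearest integer: k = 7856.
V_code = V_min + k × range/2^14 = 1.1 + 7856 × 5.8/16384 = 3.8810546875 V.
V_in − V_code = 3.8811211 − (3.8810546875) = +66.4 µV.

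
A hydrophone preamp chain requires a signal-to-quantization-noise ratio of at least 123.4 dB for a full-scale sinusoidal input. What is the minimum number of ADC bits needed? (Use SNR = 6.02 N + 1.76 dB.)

Solving 6.02 N ≥ 123.4 − 1.76: N ≥ 20.206. Round up → N = 21.

21 bits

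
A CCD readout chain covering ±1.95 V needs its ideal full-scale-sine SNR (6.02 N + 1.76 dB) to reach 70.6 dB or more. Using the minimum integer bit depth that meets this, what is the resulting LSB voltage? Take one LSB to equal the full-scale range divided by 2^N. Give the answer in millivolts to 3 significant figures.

Full-scale range = 1.95 V − (-1.95 V) = 3.9 V.
Solving 6.02 N ≥ 70.6 − 1.76: N ≥ 11.435. Round up → N = 12.
One LSB is 3.9 V / 4096 = 0.952 mV.

0.952 mV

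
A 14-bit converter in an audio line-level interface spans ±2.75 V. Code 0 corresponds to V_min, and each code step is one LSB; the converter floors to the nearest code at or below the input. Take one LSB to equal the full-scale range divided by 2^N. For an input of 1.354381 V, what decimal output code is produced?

Span: 2.75 V − (-2.75 V) = 5.5 V. LSB = 5.5 V / 2^14 ≈ 335.7 µV.
(V_in − V_min) × 2^14/range = (1.354381 − (-2.75)) × 16384/5.5 = 12226.578.
Floor → code = 12226.

12226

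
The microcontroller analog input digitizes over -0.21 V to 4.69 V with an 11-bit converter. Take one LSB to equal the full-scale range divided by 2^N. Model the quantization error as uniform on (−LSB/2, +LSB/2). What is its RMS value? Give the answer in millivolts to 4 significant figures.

0.6907 mV

Range = 4.69 − (-0.21) = 4.9 V.
One LSB is 4.9 V / 2048 = 2.39258 mV.
For a uniform distribution on [−LSB/2, +LSB/2], V_rms = LSB/√12 = 2.39258 mV/3.4641 = 0.6907 mV.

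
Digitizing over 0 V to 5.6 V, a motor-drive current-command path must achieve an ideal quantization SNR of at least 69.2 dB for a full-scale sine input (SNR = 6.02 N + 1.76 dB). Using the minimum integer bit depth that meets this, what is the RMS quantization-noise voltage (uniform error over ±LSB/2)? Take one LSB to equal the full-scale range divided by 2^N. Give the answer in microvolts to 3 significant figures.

395 µV

Full-scale range = 5.6 V.
6.02 N + 1.76 ≥ 69.2 gives N ≥ 11.203, so the minimum integer is 12.
Step size = 5.6/4096 V = 1.3672 mV.
V_rms = LSB/√12 = 395 µV.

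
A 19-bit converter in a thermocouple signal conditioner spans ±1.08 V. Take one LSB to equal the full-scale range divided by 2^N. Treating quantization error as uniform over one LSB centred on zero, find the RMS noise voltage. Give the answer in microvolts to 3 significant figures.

1.19 µV

Full-scale range = 1.08 V − (-1.08 V) = 2.16 V.
LSB = 2.16 V / 2^19 = 4.1199 µV.
V_rms = LSB/√12 = 4.1199 µV / √12 = 1.19 µV.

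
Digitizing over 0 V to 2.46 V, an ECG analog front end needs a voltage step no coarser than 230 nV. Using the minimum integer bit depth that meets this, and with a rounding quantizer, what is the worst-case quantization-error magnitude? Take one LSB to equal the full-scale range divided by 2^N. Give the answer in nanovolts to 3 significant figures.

73.3 nV

Range is 2.46 V.
Levels needed ≥ 2.46/230 nV = 1.070e7. 2^24 = 16777216 suffices, so N_min = 24.
LSB = 2.46 V / 2^24 = 146.63 nV.
|e|_max = LSB/2 = 73.3 nV.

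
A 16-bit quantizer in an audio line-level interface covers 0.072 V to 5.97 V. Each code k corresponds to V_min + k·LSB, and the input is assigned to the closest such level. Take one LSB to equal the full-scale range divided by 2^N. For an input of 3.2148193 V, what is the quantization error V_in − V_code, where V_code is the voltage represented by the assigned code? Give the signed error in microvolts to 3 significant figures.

The full-scale span is 5.97 − (0.072) = 5.898 V. LSB = 5.898 V / 2^16 ≈ 90.00 µV.
Position in LSBs: (3.2148193 − (0.072)) × 65536/5.898 = 34921.6354; rounding gives k = 34922.
Reconstructed level: 0.072 + 34922 × 5.898/65536 V = 3.2148521118 V.
Error = V_in − V_code = 3.2148193 − (3.2148521118) = −32.8 µV.

−32.8 µV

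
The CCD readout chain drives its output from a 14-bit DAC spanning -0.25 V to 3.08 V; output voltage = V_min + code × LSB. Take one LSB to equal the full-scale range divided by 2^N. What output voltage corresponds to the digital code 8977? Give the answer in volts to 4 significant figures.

1.575 V

The full-scale span is 3.08 − (-0.25) = 3.33 V. LSB = 3.33 V / 2^14.
V_out = V_min + code × LSB = -0.25 V + 8977 × 3.33 V / 16384
      = -0.25 + 1.82455 = 1.57455 V.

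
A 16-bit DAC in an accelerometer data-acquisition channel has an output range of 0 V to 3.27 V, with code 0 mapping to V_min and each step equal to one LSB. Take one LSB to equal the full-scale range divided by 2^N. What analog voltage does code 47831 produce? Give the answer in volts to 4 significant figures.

V_FS = 3.27 V. LSB = 3.27 V / 2^16.
V_out = 0 + 47831 × (3.27/65536) V
      = 0 + 2.38659 = 2.38659 V.

2.387 V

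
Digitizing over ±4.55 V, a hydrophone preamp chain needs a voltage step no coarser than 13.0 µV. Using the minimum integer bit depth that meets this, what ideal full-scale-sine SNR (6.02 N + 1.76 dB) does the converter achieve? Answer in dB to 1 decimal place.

122.2 dB

Range = 4.55 − (-4.55) = 9.1 V.
Need 2^N ≥ 9.1 V / 13.0 µV = 700000 → N_min = 20.
Ideal SNR at N = 20: 6.02·20 + 1.76 = 122.2 dB.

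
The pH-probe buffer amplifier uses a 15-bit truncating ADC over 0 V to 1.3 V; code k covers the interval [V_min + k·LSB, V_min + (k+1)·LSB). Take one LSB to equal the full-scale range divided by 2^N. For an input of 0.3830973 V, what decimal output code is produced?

9656

Full-scale range = 1.3 V. LSB = 1.3 V / 2^15 ≈ 39.67 µV.
V_in − V_min = 0.3830973 − (0) = 0.3830973 V.
Divide by LSB: 0.3830973 × 32768/1.3 = 9656.4095.
Truncating gives code 9656.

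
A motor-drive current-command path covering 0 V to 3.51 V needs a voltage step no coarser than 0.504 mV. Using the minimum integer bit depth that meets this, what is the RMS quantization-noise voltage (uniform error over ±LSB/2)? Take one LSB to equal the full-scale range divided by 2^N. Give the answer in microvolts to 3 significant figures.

124 µV

Span = 3.51 V.
3.51 V / 0.504 mV = 6964. Since 2^12 = 4096 and 2^13 = 8192, N = 13.
LSB = 3.51 V / 2^13 = 428.47 µV.
V_rms = LSB/√12 = 124 µV.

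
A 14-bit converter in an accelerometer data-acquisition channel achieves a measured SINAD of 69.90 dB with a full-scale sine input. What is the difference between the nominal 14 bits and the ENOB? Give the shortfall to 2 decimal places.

Effective bits = (69.90 − 1.76)/6.02 = 11.3189.
Lost resolution: 14 − 11.3189 = 2.6811 bits.

2.68 bits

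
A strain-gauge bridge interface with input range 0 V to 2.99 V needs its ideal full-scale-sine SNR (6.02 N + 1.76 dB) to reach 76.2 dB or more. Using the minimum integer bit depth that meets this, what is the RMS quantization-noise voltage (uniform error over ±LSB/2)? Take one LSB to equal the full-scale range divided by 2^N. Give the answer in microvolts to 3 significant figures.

105 µV

V_FS = 2.99 V.
Required N = ⌈(76.2 − 1.76)/6.02⌉ = ⌈12.365⌉ = 13.
LSB = 2.99 V ÷ 2^13 = 2.99/8192 V = 364.99 µV.
RMS noise = LSB/√12 = 105 µV.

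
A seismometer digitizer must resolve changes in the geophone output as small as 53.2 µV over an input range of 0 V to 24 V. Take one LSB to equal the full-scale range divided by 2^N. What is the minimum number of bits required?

19 bits

Full-scale range = 24 V.
Levels needed ≥ 24/53.2 µV = 451100. 2^19 = 524288 suffices, so N_min = 19.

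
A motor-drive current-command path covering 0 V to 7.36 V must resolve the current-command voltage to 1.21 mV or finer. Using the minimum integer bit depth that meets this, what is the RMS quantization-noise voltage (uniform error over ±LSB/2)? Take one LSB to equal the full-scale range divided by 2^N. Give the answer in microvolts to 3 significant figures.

Span = 7.36 V.
Required number of levels: 7.36/1.21 mV = 6082.6; smallest N with 2^N ≥ that is 13.
One LSB is 7.36 V / 8192 = 0.89844 mV.
σ_q = LSB/√12 = 0.89844 mV/3.4641 = 259 µV.

259 µV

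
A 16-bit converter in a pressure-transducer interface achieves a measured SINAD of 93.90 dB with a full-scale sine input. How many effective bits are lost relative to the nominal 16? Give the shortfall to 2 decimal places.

0.69 bits

Effective bits = (93.90 − 1.76)/6.02 = 15.3056.
16 − 15.3056 = 0.69 bits below nominal.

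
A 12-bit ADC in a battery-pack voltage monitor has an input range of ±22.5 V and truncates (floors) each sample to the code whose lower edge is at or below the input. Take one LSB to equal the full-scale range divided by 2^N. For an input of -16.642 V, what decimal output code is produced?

Full-scale range = 22.5 V − (-22.5 V) = 45 V. LSB = 45 V / 2^12 ≈ 10.99 mV.
V_in − V_min = -16.642 − (-22.5) = 5.858 V.
Divide by LSB: 5.858 × 4096/45 = 533.2082.
Truncating gives code 533.

533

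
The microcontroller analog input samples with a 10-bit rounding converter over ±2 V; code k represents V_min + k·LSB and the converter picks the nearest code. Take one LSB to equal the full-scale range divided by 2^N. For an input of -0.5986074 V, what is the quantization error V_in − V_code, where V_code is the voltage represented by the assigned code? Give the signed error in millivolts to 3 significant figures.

−0.951 mV

Range = 2 − (-2) = 4 V. LSB = 4 V / 2^10 ≈ 3.906 mV.
(V_in − V_min)/LSB = (-0.5986074 − (-2)) × 1024/4 = 358.7565 → nearest code k = 359.
V_code = V_min + k × range/2^10 = -2 + 359 × 4/1024 = -0.5976562500 V.
Error = V_in − V_code = -0.5986074 − (-0.5976562500) = −0.951 mV.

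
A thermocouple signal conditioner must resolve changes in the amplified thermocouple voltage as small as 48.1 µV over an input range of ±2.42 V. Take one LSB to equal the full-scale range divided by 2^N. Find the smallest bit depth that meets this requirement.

The full-scale span is 2.42 − (-2.42) = 4.84 V.
Required number of levels: 4.84/48.1 µV = 100620; smallest N with 2^N ≥ that is 17.

17 bits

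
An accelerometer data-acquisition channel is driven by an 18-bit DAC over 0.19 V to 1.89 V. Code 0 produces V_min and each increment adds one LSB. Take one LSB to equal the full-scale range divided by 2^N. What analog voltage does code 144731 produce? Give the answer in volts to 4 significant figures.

1.129 V

Range = 1.89 − (0.19) = 1.7 V. LSB = 1.7 V / 2^18.
V_out = 0.19 + 144731 × (1.7/262144) V
      = 0.19 + 0.938578 = 1.12858 V.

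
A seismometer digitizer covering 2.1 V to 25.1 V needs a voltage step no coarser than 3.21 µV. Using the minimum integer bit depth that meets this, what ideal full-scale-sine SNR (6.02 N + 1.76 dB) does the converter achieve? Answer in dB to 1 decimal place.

Span: 25.1 V − (2.1 V) = 23 V.
Levels needed ≥ 23/3.21 µV = 7.165e6. 2^23 = 8388608 suffices, so N_min = 23.
SNR = 6.02 × 23 + 1.76 = 140.22 dB.

140.2 dB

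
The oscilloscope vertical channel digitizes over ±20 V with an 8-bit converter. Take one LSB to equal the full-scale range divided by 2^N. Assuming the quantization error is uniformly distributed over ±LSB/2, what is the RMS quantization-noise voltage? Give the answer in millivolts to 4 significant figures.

Full-scale range = 20 V − (-20 V) = 40 V.
Step size = 40/256 V = 156.250 mV.
V_rms = LSB/√12 = 156.250 mV / √12 = 45.11 mV.

45.11 mV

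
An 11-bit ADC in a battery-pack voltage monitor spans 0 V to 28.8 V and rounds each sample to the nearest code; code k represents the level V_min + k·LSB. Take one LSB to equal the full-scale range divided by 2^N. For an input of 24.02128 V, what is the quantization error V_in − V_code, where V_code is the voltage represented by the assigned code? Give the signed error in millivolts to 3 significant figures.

+2.53 mV

Full-scale range = 28.8 V. LSB = 28.8 V / 2^11 ≈ 14.06 mV.
(V_in − V_min)/LSB = (24.02128 − (0)) × 2048/28.8 = 1708.1799 → nearest code k = 1708.
V_code = V_min + k × range/2^11 = 0 + 1708 × 28.8/2048 = 24.01875000 V.
V_in − V_code = 24.02128 − (24.01875000) = +2.53 mV.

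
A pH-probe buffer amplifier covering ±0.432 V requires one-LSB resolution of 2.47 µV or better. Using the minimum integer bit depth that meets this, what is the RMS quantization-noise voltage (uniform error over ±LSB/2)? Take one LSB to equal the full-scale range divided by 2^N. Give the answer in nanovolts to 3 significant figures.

476 nV

Span: 0.432 V − (-0.432 V) = 0.864 V.
0.864 V / 2.47 µV = 349800. Since 2^18 = 262144 and 2^19 = 524288, N = 19.
One LSB is 0.864 V / 524288 = 1.6479 µV.
σ_q = LSB/√12 = 1.6479 µV/3.4641 = 476 nV.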